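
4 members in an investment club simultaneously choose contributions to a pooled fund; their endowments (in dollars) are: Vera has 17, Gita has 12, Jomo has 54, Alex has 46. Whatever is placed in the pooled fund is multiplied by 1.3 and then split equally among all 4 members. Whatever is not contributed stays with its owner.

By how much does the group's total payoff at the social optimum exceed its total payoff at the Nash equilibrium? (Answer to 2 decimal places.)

38.70 dollars

The private return per contributed unit is 1.3/4 = 0.3250 < 1 for every player regardless of endowment, so the Nash equilibrium is zero contribution and the group total is Σ E_j = 17 + 12 + 54 + 46 = 129.
Each contributed unit returns 1.300 to the group, so the social optimum is full contribution by everyone: group total = 1.300 × 129 = 167.70.
Efficiency loss = (1.300 − 1) × 129 = 38.70.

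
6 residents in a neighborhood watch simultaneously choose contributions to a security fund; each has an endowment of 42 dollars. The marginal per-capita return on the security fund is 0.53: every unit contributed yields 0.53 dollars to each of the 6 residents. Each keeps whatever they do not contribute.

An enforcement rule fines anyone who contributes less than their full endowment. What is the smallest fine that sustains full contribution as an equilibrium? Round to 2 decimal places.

Given the others contribute fully, the best deviation is to contribute 0 (any partial contribution still incurs the fine and gives up units whose private return 0.53 is below 1).
Deviating from 42 to 0 saves 42 dollars but forfeits the deviator's share of the drop in the security fund: 0.53 × 42 = 22.26.
So the deviation gain is 42 − 22.26 = 19.74, and the fine must be at least 19.74 dollars to wipe it out.

19.74 dollars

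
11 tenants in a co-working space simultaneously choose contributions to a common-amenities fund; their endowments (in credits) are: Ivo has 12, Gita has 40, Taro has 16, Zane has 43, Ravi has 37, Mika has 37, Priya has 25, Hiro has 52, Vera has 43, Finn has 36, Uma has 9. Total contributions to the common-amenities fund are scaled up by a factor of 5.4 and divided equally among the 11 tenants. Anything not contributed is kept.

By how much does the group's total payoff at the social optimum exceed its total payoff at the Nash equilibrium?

1540.00 credits

The private return per contributed unit is 5.4/11 = 0.4909 < 1 for every player regardless of endowment, so the Nash equilibrium is zero contribution and the group total is Σ E_j = 12 + 40 + 16 + 43 + 37 + 37 + 25 + 52 + 43 + 36 + 9 = 350.
Each contributed unit returns 5.400 to the group, so the social optimum is full contribution by everyone: group total = 5.400 × 350 = 1890.00.
Efficiency loss = (5.400 − 1) × 350 = 1540.00.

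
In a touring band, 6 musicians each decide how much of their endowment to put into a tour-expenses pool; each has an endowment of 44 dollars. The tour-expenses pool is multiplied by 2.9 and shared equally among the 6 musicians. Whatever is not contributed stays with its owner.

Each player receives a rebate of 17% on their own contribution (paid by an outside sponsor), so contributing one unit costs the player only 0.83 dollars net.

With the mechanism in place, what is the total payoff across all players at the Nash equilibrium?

The effective private return is (2.9/6) / 0.83 = 0.5823, which is still under 1, so the mechanism doesn't change anyone's dominant strategy: zero contribution.
Everyone keeps their endowment and the group total is 6 × 44 = 264.

264.00 dollars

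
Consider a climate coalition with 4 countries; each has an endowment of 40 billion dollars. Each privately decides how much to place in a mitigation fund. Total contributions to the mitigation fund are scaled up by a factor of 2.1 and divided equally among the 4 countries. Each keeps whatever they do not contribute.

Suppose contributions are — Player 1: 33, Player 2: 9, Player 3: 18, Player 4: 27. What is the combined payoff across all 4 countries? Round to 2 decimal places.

255.70 billion dollars

Total contributed: 33 + 9 + 18 + 27 = 87; total kept: 4 × 40 − 87 = 73.
The mitigation fund pays out 2.1 × 87 = 182.70 in aggregate.
Group total = 73 + 182.70 = 255.70.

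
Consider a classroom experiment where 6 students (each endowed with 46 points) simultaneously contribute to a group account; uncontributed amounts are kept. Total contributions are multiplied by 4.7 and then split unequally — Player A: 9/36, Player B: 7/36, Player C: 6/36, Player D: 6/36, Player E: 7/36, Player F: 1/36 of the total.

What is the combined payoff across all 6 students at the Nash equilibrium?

Player j's private return per contributed unit is 4.7 × (j's share). Contributing is weakly dominant for j when that share is at least 1/4.7 = 0.2128, and contributing 0 is dominant otherwise.
The only share above 0.2128 is Player A's 9/36, contributing 46; the remaining 5 contribute 0. Total contributed: 46.
The group account pays out 4.7 × 46 = 216.20 in total (split across the unequal shares, but the aggregate is all that matters for the group sum).
The 5 free-riders keep 46 each, adding 230. Group total = 230 + 216.20 = 446.20.

446.20 points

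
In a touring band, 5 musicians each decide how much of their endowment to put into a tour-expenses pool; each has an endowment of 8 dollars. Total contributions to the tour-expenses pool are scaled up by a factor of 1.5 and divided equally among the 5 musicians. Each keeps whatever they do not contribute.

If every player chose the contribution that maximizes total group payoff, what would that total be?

60.00 dollars

Each contributed unit returns 1.500 to the group as a whole (0.3000 to each of 5 players), which exceeds 1, so the social optimum is full contribution: group total = 1.500 × 40 = 60.00.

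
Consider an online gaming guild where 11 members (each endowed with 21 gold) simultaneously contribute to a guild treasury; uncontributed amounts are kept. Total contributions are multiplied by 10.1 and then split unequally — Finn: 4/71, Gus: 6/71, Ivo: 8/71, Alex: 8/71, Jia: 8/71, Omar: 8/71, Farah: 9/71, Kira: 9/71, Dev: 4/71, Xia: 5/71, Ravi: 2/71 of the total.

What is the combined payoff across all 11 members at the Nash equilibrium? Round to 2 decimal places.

For player j, contributing a unit is worthwhile iff 10.1 × (j's share) ≥ 1, i.e. iff j's share is at least 0.0990.
Ivo, Alex, Jia, Omar, Farah and Kira are above the threshold, contributing 21 each; the remaining 5 contribute 0. Total contributed: 126.
The guild treasury pays out 10.1 × 126 = 1272.60 in total (split across the unequal shares, but the aggregate is all that matters for the group sum).
The 5 free-riders keep 21 each, adding 105. Group total = 105 + 1272.60 = 1377.60.

1377.60 gold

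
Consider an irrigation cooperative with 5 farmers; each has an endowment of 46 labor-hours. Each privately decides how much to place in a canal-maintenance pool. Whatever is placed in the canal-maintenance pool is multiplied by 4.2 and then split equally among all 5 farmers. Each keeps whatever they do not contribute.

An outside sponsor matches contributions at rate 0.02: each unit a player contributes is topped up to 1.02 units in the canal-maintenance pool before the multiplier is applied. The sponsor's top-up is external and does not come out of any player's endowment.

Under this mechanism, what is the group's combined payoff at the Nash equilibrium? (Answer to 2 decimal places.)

230.00 labor-hours

The effective private return is 4.2 × 1.02 / 5 = 0.8568, which is still under 1, so the mechanism doesn't change anyone's dominant strategy: zero contribution.
At the Nash equilibrium no one contributes; group total payoff = 5 × 46 = 230.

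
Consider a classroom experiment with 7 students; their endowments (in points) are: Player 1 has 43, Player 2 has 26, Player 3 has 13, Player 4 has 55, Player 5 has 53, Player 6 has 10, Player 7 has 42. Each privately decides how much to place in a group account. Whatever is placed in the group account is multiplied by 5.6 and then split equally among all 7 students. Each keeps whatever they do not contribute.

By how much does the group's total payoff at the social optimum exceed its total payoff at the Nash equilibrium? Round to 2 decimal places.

1113.20 points

The private return per contributed unit is 5.6/7 = 0.8000 < 1 for every player regardless of endowment, so the Nash equilibrium is zero contribution and the group total is Σ E_j = 43 + 26 + 13 + 55 + 53 + 10 + 42 = 242.
Each contributed unit returns 5.600 to the group, so the social optimum is full contribution by everyone: group total = 5.600 × 242 = 1355.20.
Efficiency loss = (5.600 − 1) × 242 = 1113.20.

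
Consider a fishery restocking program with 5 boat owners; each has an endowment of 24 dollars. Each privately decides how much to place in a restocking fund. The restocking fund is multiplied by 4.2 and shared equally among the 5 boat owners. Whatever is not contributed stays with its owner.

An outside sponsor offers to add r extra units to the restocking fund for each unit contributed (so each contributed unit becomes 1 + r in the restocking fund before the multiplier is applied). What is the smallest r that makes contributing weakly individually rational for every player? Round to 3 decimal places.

With matching at rate r, one contributed unit becomes (1 + r) in the restocking fund and returns 4.2 × (1 + r) / 5 to the contributor.
Setting this equal to 1: 1 + r = 5/4.2 = 1.1905.
So the minimum matching rate is r = 1.1905 − 1 = 0.190.

0.190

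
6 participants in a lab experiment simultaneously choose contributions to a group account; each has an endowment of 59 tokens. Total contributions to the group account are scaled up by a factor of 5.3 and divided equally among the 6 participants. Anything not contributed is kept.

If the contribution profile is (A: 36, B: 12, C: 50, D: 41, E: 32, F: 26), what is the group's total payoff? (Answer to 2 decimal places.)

Total contributed: 36 + 12 + 50 + 41 + 32 + 26 = 197; total kept: 6 × 59 − 197 = 157.
The group account pays out 5.3 × 197 = 1044.10 in aggregate.
Group total = 157 + 1044.10 = 1201.10.

1201.10 tokens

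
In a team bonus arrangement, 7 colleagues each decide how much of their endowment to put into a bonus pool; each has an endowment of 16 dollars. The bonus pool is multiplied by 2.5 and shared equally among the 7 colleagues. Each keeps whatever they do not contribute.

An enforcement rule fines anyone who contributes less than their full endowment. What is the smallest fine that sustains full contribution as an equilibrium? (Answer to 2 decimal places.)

Given the others contribute fully, the best deviation is to contribute 0 (any partial contribution still incurs the fine and gives up units whose private return 0.3571 is below 1).
Deviating from 16 to 0 saves 16 dollars but forfeits the deviator's share of the drop in the bonus pool: 2.5/7 × 16 = 5.71.
So the deviation gain is 16 − 5.71 = 10.29, and the fine must be at least 10.29 dollars to wipe it out.

10.29 dollars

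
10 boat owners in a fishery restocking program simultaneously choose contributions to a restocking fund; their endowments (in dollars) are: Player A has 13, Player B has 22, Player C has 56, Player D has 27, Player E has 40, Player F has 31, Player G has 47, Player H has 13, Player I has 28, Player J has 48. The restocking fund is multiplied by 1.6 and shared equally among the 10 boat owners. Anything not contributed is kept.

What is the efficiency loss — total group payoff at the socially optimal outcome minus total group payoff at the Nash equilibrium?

The private return per contributed unit is 1.6/10 = 0.1600 < 1 for every player regardless of endowment, so the Nash equilibrium is zero contribution and the group total is Σ E_j = 13 + 22 + 56 + 27 + 40 + 31 + 47 + 13 + 28 + 48 = 325.
Each contributed unit returns 1.600 to the group, so the social optimum is full contribution by everyone: group total = 1.600 × 325 = 520.00.
Efficiency loss = (1.600 − 1) × 325 = 195.00.

195.00 dollars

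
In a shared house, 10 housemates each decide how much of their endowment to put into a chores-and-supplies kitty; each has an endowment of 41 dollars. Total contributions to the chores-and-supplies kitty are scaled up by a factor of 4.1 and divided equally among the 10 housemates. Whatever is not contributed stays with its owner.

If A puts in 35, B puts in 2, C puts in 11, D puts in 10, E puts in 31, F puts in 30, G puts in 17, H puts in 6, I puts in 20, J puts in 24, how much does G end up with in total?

100.26 dollars

Total contributed: 35 + 2 + 11 + 10 + 31 + 30 + 17 + 6 + 20 + 24 = 186.
Each receives 4.1 × 186 / 10 = 76.26 from the chores-and-supplies kitty.
G keeps 41 − 17 = 24, so G's payoff is 24 + 76.26 = 100.26.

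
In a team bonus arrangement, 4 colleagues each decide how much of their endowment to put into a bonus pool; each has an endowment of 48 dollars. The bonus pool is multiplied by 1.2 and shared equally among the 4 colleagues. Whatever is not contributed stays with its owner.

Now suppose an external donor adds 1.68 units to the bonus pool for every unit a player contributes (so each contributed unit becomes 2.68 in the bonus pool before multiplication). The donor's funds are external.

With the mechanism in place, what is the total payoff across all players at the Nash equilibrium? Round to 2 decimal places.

Even with the mechanism, each unit contributed returns only 1.2 × 2.68 / 4 = 0.8040 per unit of net cost, so contributing nothing is still dominant.
Everyone keeps their endowment and the group total is 4 × 48 = 192.

192.00 dollars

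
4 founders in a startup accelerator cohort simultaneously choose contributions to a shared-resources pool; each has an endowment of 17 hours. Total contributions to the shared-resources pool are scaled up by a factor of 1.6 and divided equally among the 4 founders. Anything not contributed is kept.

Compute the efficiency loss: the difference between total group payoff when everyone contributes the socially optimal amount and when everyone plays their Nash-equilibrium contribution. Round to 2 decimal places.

Each contributed unit returns 1.6/4 = 0.4000 to its contributor — below 1 — so contributing 0 is dominant for every player. At the Nash equilibrium everyone keeps their 17, and the group total is 4 × 17 = 68.
Each contributed unit returns 1.600 to the group as a whole (0.4000 to each of 4 players), which exceeds 1, so the social optimum is full contribution: group total = 1.600 × 68 = 108.80.
Efficiency loss = 108.80 − 68 = 40.80.

40.80 hours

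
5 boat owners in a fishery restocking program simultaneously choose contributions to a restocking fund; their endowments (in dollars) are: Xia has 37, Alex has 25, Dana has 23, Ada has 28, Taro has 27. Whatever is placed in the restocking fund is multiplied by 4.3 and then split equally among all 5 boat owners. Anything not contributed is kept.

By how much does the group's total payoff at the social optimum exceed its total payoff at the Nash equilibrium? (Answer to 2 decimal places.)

462.00 dollars

The private return per contributed unit is 4.3/5 = 0.8600 < 1 for every player regardless of endowment, so the Nash equilibrium is zero contribution and the group total is Σ E_j = 37 + 25 + 23 + 28 + 27 = 140.
Each contributed unit returns 4.300 to the group, so the social optimum is full contribution by everyone: group total = 4.300 × 140 = 602.00.
Efficiency loss = (4.300 − 1) × 140 = 462.00.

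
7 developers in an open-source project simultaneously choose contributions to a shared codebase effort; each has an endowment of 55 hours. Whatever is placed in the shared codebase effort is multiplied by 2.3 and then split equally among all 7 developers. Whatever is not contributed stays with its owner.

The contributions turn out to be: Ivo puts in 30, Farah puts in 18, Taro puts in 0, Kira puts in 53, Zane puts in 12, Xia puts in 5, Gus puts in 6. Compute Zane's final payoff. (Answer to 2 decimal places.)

Total contributed: 30 + 18 + 0 + 53 + 12 + 5 + 6 = 124.
Each receives 2.3 × 124 / 7 = 40.74 from the shared codebase effort.
Zane keeps 55 − 12 = 43, so Zane's payoff is 43 + 40.74 = 83.74.

83.74 hours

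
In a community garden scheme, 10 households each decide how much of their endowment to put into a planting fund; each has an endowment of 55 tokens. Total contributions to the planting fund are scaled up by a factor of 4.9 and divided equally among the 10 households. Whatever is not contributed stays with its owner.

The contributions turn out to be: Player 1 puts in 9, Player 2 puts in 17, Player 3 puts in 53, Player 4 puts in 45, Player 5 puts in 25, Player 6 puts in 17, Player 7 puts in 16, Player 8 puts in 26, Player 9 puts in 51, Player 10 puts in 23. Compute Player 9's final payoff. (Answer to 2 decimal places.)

142.18 tokens

Total contributed: 9 + 17 + 53 + 45 + 25 + 17 + 16 + 26 + 51 + 23 = 282.
Each receives 4.9 × 282 / 10 = 138.18 from the planting fund.
Player 9 keeps 55 − 51 = 4, so Player 9's payoff is 4 + 138.18 = 142.18.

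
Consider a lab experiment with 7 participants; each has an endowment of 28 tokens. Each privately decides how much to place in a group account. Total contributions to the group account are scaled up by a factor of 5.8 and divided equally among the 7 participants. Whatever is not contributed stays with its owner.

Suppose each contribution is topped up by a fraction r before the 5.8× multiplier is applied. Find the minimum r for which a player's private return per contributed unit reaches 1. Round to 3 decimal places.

With matching at rate r, one contributed unit becomes (1 + r) in the group account and returns 5.8 × (1 + r) / 7 to the contributor.
Setting this equal to 1: 1 + r = 7/5.8 = 1.2069.
So the minimum matching rate is r = 1.2069 − 1 = 0.207.

0.207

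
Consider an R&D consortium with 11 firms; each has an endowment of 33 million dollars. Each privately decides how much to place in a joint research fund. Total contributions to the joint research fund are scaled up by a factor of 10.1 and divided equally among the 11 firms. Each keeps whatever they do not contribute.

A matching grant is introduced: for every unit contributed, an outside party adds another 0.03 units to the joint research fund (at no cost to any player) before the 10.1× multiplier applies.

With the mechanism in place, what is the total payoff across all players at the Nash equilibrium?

The effective private return is 10.1 × 1.03 / 11 = 0.9457, which is still under 1, so the mechanism doesn't change anyone's dominant strategy: zero contribution.
At the Nash equilibrium no one contributes; group total payoff = 11 × 33 = 363.

363.00 million dollars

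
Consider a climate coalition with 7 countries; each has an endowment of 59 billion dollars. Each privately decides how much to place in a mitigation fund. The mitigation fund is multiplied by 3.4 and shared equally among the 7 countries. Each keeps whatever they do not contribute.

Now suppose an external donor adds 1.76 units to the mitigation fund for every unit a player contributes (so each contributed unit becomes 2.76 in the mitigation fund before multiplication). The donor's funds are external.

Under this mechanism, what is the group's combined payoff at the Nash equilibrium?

3875.59 billion dollars

With the mechanism, a contributed unit returns 3.4 × 2.76 / 7 = 1.3406 per unit of net cost to the contributor — now above 1 — so contributing fully is weakly dominant for every player.
At the Nash equilibrium everyone contributes 59. Group total payoff = 3.4 × 2.76 × 413 = 3875.59.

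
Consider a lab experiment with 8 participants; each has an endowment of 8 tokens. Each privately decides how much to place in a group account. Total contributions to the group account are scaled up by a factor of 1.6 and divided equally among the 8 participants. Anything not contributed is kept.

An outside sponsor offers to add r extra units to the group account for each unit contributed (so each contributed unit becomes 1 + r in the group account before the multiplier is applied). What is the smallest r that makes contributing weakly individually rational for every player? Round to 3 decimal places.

4.000

With matching at rate r, one contributed unit becomes (1 + r) in the group account and returns 1.6 × (1 + r) / 8 to the contributor.
Setting this equal to 1: 1 + r = 8/1.6 = 5.0000.
So the minimum matching rate is r = 5.0000 − 1 = 4.000.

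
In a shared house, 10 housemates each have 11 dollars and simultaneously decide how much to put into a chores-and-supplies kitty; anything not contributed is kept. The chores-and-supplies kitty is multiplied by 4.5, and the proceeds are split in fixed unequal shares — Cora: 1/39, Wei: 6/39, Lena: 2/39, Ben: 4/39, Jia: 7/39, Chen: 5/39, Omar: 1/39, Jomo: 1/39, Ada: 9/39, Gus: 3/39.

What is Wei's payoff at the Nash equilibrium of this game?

18.62 dollars

A player with share s gets back 4.5·s per unit contributed, so full contribution is dominant for anyone with s > 1/4.5 = 0.2222 and zero contribution is dominant for anyone below.
Ada alone (share 9/39) is above the threshold, contributing 11; the remaining 9 contribute 0. Total contributed: 11.
Wei keeps 11 and receives 4.5 × 11 × 6/39 = 7.62 from the chores-and-supplies kitty, for a payoff of 18.62.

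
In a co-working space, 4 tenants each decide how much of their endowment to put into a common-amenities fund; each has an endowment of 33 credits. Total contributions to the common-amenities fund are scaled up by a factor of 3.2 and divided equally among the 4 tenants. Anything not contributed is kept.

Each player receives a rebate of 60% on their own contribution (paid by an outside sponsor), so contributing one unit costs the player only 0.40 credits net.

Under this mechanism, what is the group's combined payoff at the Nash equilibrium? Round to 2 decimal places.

501.60 credits

Under the mechanism each unit contributed yields (3.2/4) / 0.40 = 2.0000 back to its contributor per unit of net cost, which exceeds 1, making full contribution the dominant choice for everyone.
So the Nash equilibrium is full contribution by all 4; the group earns 4 × (33 × 0.60 + 3.2 × 33) = 501.60.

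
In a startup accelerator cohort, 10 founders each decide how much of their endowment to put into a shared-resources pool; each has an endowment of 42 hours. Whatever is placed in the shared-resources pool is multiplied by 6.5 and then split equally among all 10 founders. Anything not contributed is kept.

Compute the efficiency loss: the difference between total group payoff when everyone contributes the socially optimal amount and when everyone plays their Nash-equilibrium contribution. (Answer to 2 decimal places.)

2310.00 hours

Each contributed unit returns 6.5/10 = 0.6500 to its contributor — below 1 — so contributing 0 is dominant for every player. At the Nash equilibrium everyone keeps their 42, and the group total is 10 × 42 = 420.
Each contributed unit returns 6.500 to the group as a whole (0.6500 to each of 10 players), which exceeds 1, so the social optimum is full contribution: group total = 6.500 × 420 = 2730.00.
Efficiency loss = 2730.00 − 420 = 2310.00.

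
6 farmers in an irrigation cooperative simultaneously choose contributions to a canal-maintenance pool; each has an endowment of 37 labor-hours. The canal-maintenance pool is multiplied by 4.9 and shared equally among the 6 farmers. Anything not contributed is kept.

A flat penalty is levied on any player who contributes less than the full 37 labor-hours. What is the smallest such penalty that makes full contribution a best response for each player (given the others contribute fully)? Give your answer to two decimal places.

6.78 labor-hours

Given the others contribute fully, the best deviation is to contribute 0 (any partial contribution still incurs the fine and gives up units whose private return 0.8167 is below 1).
Deviating from 37 to 0 saves 37 labor-hours but forfeits the deviator's share of the drop in the canal-maintenance pool: 4.9/6 × 37 = 30.22.
So the deviation gain is 37 − 30.22 = 6.78, and the fine must be at least 6.78 labor-hours to wipe it out.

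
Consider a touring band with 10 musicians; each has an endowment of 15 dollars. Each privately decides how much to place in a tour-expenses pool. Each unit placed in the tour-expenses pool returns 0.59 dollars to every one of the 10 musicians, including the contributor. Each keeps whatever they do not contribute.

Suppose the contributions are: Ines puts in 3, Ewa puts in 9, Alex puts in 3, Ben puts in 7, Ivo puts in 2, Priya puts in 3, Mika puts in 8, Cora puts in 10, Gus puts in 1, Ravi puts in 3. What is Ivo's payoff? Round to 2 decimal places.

Total contributed: 3 + 9 + 3 + 7 + 2 + 3 + 8 + 10 + 1 + 3 = 49.
Each receives 0.59 × 49 = 28.91 from the tour-expenses pool.
Ivo keeps 15 − 2 = 13, so Ivo's payoff is 13 + 28.91 = 41.91.

41.91 dollars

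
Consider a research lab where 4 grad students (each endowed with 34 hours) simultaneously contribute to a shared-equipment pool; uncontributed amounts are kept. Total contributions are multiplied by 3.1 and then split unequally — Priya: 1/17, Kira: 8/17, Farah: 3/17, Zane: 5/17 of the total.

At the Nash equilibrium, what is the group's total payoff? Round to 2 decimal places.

For player j, contributing a unit is worthwhile iff 3.1 × (j's share) ≥ 1, i.e. iff j's share is at least 0.3226.
Only Kira (8/17) clears that bar, contributing 34; the remaining 3 contribute 0. Total contributed: 34.
The shared-equipment pool pays out 3.1 × 34 = 105.40 in total (split across the unequal shares, but the aggregate is all that matters for the group sum).
The 3 free-riders keep 34 each, adding 102. Group total = 102 + 105.40 = 207.40.

207.40 hours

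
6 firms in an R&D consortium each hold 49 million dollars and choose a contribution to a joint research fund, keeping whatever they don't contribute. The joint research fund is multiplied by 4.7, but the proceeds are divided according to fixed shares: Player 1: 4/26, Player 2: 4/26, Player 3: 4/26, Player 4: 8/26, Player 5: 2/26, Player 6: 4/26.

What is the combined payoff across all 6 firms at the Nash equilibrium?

475.30 million dollars

Each unit j contributes comes back to j as 4.7 × (j's share), so j prefers to contribute only if that share exceeds 1/4.7 = 0.2128; otherwise keeping the unit dominates.
Player 4 alone (share 8/26) is above the threshold, contributing 49; the remaining 5 contribute 0. Total contributed: 49.
The joint research fund pays out 4.7 × 49 = 230.30 in total (split across the unequal shares, but the aggregate is all that matters for the group sum).
The 5 free-riders keep 49 each, adding 245. Group total = 245 + 230.30 = 475.30.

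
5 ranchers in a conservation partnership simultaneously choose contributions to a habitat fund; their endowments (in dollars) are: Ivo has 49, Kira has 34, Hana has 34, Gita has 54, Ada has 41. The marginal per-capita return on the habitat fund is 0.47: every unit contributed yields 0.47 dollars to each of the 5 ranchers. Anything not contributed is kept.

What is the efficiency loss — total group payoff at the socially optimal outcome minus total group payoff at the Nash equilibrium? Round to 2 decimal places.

The private return per contributed unit is 0.47 < 1 for everyone, so the Nash equilibrium is zero contribution and the group total is Σ E_j = 49 + 34 + 34 + 54 + 41 = 212.
Each contributed unit returns 2.350 to the group, so the social optimum is full contribution by everyone: group total = 2.350 × 212 = 498.20.
Efficiency loss = (2.350 − 1) × 212 = 286.20.

286.20 dollars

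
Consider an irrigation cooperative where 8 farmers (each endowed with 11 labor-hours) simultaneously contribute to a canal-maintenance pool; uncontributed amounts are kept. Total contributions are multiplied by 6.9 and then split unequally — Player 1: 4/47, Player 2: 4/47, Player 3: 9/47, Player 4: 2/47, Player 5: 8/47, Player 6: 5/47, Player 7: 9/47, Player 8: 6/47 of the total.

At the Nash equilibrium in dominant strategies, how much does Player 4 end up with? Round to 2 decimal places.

A player with share s gets back 6.9·s per unit contributed, so full contribution is dominant for anyone with s > 1/6.9 = 0.1449 and zero contribution is dominant for anyone below.
Player 3, Player 5 and Player 7 are above the threshold, contributing 11 each; the remaining 5 contribute 0. Total contributed: 33.
Player 4 keeps 11 and receives 6.9 × 33 × 2/47 = 9.69 from the canal-maintenance pool, for a payoff of 20.69.

20.69 labor-hours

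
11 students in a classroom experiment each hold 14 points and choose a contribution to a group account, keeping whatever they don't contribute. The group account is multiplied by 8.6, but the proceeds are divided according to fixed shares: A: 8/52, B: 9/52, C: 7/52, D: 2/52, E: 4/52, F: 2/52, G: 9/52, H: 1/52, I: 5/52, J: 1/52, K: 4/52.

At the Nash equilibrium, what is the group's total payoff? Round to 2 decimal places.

579.60 points

For player j, contributing a unit is worthwhile iff 8.6 × (j's share) ≥ 1, i.e. iff j's share is at least 0.1163.
A, B, C and G are above the threshold, contributing 14 each; the remaining 7 contribute 0. Total contributed: 56.
The group account pays out 8.6 × 56 = 481.60 in total (split across the unequal shares, but the aggregate is all that matters for the group sum).
The 7 free-riders keep 14 each, adding 98. Group total = 98 + 481.60 = 579.60.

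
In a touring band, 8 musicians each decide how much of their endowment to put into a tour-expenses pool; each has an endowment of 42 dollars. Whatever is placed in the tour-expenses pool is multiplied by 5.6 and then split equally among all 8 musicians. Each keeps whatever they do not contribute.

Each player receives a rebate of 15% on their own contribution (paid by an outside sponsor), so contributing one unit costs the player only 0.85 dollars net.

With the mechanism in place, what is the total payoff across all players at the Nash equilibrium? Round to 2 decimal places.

The effective private return is (5.6/8) / 0.85 = 0.8235, which is still under 1, so the mechanism doesn't change anyone's dominant strategy: zero contribution.
Everyone keeps their endowment and the group total is 8 × 42 = 336.

336.00 dollars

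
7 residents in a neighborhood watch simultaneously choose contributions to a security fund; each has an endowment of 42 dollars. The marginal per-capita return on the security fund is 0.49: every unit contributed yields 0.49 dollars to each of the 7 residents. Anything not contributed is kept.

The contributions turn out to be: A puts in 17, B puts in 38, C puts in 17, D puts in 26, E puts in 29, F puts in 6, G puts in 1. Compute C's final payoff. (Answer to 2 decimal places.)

Total contributed: 17 + 38 + 17 + 26 + 29 + 6 + 1 = 134.
Each receives 0.49 × 134 = 65.66 from the security fund.
C keeps 42 − 17 = 25, so C's payoff is 25 + 65.66 = 90.66.

90.66 dollars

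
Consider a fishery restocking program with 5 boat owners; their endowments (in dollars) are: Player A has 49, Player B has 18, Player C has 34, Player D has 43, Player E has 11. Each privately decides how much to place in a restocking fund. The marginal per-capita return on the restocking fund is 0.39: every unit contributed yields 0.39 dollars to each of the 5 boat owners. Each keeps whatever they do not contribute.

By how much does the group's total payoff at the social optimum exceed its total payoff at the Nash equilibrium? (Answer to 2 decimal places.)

147.25 dollars

The private return per contributed unit is 0.39 < 1 for everyone, so the Nash equilibrium is zero contribution and the group total is Σ E_j = 49 + 18 + 34 + 43 + 11 = 155.
Each contributed unit returns 1.950 to the group, so the social optimum is full contribution by everyone: group total = 1.950 × 155 = 302.25.
Efficiency loss = (1.950 − 1) × 155 = 147.25.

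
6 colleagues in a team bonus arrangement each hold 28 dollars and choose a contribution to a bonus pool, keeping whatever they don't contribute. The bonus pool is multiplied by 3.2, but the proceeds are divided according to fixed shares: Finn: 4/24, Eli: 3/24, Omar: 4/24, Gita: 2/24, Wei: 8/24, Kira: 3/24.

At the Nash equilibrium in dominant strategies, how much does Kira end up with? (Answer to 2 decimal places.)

For player j, contributing a unit is worthwhile iff 3.2 × (j's share) ≥ 1, i.e. iff j's share is at least 0.3125.
Wei alone (share 8/24) is above the threshold, contributing 28; the remaining 5 contribute 0. Total contributed: 28.
Kira keeps 28 and receives 3.2 × 28 × 3/24 = 11.20 from the bonus pool, for a payoff of 39.20.

39.20 dollars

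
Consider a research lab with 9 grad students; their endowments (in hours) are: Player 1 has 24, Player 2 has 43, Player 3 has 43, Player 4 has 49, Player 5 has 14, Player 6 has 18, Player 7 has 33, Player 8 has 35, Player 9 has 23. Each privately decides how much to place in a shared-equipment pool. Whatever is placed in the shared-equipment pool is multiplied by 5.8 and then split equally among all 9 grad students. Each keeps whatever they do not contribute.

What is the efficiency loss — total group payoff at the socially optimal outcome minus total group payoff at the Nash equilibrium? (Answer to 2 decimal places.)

1353.60 hours

The private return per contributed unit is 5.8/9 = 0.6444 < 1 for every player regardless of endowment, so the Nash equilibrium is zero contribution and the group total is Σ E_j = 24 + 43 + 43 + 49 + 14 + 18 + 33 + 35 + 23 = 282.
Each contributed unit returns 5.800 to the group, so the social optimum is full contribution by everyone: group total = 5.800 × 282 = 1635.60.
Efficiency loss = (5.800 − 1) × 282 = 1353.60.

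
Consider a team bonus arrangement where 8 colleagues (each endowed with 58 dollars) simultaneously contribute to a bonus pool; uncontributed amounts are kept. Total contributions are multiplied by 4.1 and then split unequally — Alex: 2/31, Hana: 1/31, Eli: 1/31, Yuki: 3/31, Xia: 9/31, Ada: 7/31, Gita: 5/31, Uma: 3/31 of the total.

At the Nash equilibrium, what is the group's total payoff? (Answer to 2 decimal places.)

For player j, contributing a unit is worthwhile iff 4.1 × (j's share) ≥ 1, i.e. iff j's share is at least 0.2439.
Only Xia (9/31) clears that bar, contributing 58; the remaining 7 contribute 0. Total contributed: 58.
The bonus pool pays out 4.1 × 58 = 237.80 in total (split across the unequal shares, but the aggregate is all that matters for the group sum).
The 7 free-riders keep 58 each, adding 406. Group total = 406 + 237.80 = 643.80.

643.80 dollars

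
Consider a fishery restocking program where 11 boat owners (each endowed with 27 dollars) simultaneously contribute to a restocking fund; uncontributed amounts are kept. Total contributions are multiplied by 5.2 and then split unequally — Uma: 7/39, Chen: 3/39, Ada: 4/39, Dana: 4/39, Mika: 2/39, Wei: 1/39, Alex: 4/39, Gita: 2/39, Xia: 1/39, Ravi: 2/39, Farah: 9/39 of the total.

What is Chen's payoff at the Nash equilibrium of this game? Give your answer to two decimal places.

37.80 dollars

Each unit j contributes comes back to j as 5.2 × (j's share), so j prefers to contribute only if that share exceeds 1/5.2 = 0.1923; otherwise keeping the unit dominates.
Only Farah (9/39) clears that bar, contributing 27; the remaining 10 contribute 0. Total contributed: 27.
Chen keeps 27 and receives 5.2 × 27 × 3/39 = 10.80 from the restocking fund, for a payoff of 37.80.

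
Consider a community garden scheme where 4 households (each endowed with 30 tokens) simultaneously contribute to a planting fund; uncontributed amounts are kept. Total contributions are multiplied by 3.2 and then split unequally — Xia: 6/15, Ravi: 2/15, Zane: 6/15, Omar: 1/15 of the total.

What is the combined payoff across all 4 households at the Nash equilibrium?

252.00 tokens

For player j, contributing a unit is worthwhile iff 3.2 × (j's share) ≥ 1, i.e. iff j's share is at least 0.3125.
Xia and Zane are above the threshold, contributing 30 each; the remaining 2 contribute 0. Total contributed: 60.
The planting fund pays out 3.2 × 60 = 192.00 in total (split across the unequal shares, but the aggregate is all that matters for the group sum).
The 2 free-riders keep 30 each, adding 60. Group total = 60 + 192.00 = 252.00.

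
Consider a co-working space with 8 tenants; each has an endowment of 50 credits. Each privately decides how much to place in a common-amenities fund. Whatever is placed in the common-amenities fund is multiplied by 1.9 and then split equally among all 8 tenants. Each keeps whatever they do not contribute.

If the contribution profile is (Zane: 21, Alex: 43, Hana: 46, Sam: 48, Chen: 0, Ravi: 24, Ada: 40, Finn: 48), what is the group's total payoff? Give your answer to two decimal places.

Total contributed: 21 + 43 + 46 + 48 + 0 + 24 + 40 + 48 = 270; total kept: 8 × 50 − 270 = 130.
The common-amenities fund pays out 1.9 × 270 = 513.00 in aggregate.
Group total = 130 + 513.00 = 643.00.

643.00 credits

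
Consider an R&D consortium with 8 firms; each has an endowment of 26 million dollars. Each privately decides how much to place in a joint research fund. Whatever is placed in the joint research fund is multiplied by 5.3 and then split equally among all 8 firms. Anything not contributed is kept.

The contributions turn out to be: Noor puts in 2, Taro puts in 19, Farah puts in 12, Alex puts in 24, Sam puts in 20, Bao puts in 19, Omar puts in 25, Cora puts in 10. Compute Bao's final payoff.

Total contributed: 2 + 19 + 12 + 24 + 20 + 19 + 25 + 10 = 131.
Each receives 5.3 × 131 / 8 = 86.79 from the joint research fund.
Bao keeps 26 − 19 = 7, so Bao's payoff is 7 + 86.79 = 93.79.

93.79 million dollars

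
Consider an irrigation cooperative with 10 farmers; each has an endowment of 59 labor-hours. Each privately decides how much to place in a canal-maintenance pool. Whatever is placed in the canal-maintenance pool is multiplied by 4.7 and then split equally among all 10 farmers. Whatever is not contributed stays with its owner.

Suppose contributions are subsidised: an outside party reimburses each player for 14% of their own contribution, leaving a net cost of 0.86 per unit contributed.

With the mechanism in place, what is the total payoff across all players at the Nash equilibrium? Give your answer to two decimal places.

590.00 labor-hours

The effective private return is (4.7/10) / 0.86 = 0.5465, which is still under 1, so the mechanism doesn't change anyone's dominant strategy: zero contribution.
At the Nash equilibrium no one contributes; group total payoff = 10 × 59 = 590.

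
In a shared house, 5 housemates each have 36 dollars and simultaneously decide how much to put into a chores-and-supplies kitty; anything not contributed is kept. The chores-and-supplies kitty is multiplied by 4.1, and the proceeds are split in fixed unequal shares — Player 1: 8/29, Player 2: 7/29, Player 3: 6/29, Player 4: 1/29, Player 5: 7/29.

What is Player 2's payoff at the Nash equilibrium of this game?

A player with share s gets back 4.1·s per unit contributed, so full contribution is dominant for anyone with s > 1/4.1 = 0.2439 and zero contribution is dominant for anyone below.
Only Player 1 (8/29) clears that bar, contributing 36; the remaining 4 contribute 0. Total contributed: 36.
Player 2 keeps 36 and receives 4.1 × 36 × 7/29 = 35.63 from the chores-and-supplies kitty, for a payoff of 71.63.

71.63 dollars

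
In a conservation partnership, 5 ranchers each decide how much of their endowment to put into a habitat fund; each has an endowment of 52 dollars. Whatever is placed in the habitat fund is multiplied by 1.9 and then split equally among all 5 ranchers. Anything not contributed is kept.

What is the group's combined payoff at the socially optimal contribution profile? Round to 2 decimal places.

494.00 dollars

Each contributed unit returns 1.900 to the group as a whole (0.3800 to each of 5 players), which exceeds 1, so the social optimum is full contribution: group total = 1.900 × 260 = 494.00.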